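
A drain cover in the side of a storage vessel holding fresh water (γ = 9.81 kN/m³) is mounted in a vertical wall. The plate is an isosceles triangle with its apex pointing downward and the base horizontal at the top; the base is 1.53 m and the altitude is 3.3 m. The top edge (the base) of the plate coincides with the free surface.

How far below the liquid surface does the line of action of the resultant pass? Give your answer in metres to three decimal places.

h_p = 1.650 m

γ = 9.81 kN/m³.
With the apex down, the centroid sits h/3 = 3.3/3 = 1.1 m below the base (the top edge), so the centroid depth is h_c = 1.1 m.
A = ½ × 1.53 × 3.3 = 2.5245 m².
Resultant F = γ·h_c·A = 9.81 × 1.1 × 2.5245 = 27.2419 kN.
I_c = b·h³/36 = 1.53 × 3.3³/36 = 1.52732 m⁴.
Centre of pressure: y_p = y_c + I_c/(y_c·A) = 1.1 + 1.52732/(1.1 × 2.5245) = 1.1 + 0.549999 = 1.65 m along the plane.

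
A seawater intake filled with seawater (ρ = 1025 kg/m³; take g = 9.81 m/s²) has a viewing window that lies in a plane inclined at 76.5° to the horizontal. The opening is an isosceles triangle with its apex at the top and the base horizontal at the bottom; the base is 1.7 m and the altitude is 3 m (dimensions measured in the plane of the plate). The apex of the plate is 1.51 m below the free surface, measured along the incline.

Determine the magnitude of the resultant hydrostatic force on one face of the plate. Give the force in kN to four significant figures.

F ≈ 87.51 kN

γ = ρg = 1025 × 9.81 / 1000 = 10.05525 kN/m³.
Let θ = 76.5° be the plate's angle to the horizontal; measure y along the incline from where the plane meets the free surface. Vertical depth h = y·sinθ with sinθ = 0.972370.
With the apex up, the centroid sits 2h/3 = 2 × 3/3 = 2 m below the apex, so y_c = 1.51 + 2 = 3.51 m and h_c = 3.51 × 0.972370 = 3.41302 m.
A = ½ × 1.7 × 3 = 2.55 m².
Resultant F = γ·h_c·A = 10.05525 × 3.41302 × 2.55 = 87.5129 kN.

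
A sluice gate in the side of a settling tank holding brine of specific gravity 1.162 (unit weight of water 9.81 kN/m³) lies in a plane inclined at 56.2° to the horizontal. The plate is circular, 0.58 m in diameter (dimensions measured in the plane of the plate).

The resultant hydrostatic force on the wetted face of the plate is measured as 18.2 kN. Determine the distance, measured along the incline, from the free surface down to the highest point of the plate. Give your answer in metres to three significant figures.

γ = 1.162 × 9.81 = 11.39922 kN/m³.
A = π(0.29)² = 0.264208 m².
From F = γ·h_c·A, the centroid depth is h_c = 18.2/(11.39922 × 0.264208) = 6.04297 m.
Let θ = 56.2° be the plate's angle to the horizontal; measure y along the incline from where the plane meets the free surface. Vertical depth h = y·sinθ with sinθ = 0.830984.
Along the incline, y_c = h_c/sinθ = 6.04297/0.830984 = 7.27207 m.
The centroid is at the centre, 0.29 m below the top of the plate, so the highest point sits at y_top = 7.27207 − 0.29 = 6.98207 m along the incline.

y_top ≈ 6.98 m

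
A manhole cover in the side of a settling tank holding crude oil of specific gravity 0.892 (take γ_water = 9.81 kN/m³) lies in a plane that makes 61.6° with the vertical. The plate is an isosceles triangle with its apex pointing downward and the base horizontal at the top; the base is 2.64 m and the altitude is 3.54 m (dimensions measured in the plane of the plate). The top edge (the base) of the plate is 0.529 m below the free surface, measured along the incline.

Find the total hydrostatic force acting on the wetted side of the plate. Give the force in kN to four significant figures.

γ = 0.892 × 9.81 = 8.75052 kN/m³.
The plate makes 61.6° with the vertical, i.e. θ = 90° − 61.6° = 28.4° to the horizontal. Measuring y along the incline from the free-surface line, vertical depth h = y·sinθ with sinθ = 0.475624.
With the apex down, the centroid sits h/3 = 3.54/3 = 1.18 m below the base (the top edge), so y_c = 0.529 + 1.18 = 1.709 m and h_c = 1.709 × 0.475624 = 0.812841 m.
A = ½ × 2.64 × 3.54 = 4.6728 m².
Resultant F = γ·h_c·A = 8.75052 × 0.812841 × 4.6728 = 33.2366 kN.

F ≈ 33.24 kN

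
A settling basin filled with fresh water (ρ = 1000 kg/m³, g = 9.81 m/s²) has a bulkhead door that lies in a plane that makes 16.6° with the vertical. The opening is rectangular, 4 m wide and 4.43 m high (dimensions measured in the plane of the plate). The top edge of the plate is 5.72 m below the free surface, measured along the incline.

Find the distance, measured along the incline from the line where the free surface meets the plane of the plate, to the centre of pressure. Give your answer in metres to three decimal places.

γ = ρg = 1000 × 9.81 = 9810 N/m³ = 9.81 kN/m³.
The plate makes 16.6° with the vertical, i.e. θ = 90° − 16.6° = 73.4° to the horizontal. Measuring y along the incline from the free-surface line, vertical depth h = y·sinθ with sinθ = 0.958323.
The centroid lies 4.43/2 = 2.215 m below the top edge, so y_c = 5.72 + 2.215 = 7.935 m and h_c = 7.935 × 0.958323 = 7.60429 m.
A = 4 × 4.43 = 17.72 m².
Resultant F = γ·h_c·A = 9.81 × 7.60429 × 17.72 = 1321.88 kN.
I_c = b·h³/12 = 4 × 4.43³/12 = 28.9794 m⁴.
Centre of pressure: y_p = y_c + I_c/(y_c·A) = 7.935 + 28.9794/(7.935 × 17.72) = 7.935 + 0.2061 = 8.1411 m along the plane.

y_p = 8.141 m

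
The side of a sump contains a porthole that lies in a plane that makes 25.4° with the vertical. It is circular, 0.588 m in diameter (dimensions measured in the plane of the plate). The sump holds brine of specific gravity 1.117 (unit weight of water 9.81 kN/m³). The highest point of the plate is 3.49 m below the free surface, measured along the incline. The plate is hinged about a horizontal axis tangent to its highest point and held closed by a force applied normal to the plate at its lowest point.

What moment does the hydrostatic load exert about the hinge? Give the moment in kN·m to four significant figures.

γ = 1.117 × 9.81 = 10.95777 kN/m³.
The plate makes 25.4° with the vertical, i.e. θ = 90° − 25.4° = 64.6° to the horizontal. Measuring y along the incline from the free-surface line, vertical depth h = y·sinθ with sinθ = 0.903335.
The centroid is at the centre, 0.294 m below the top of the plate, so y_c = 3.49 + 0.294 = 3.784 m and h_c = 3.784 × 0.903335 = 3.41822 m.
A = π(0.294)² = 0.271547 m².
Resultant F = γ·h_c·A = 10.95777 × 3.41822 × 0.271547 = 10.1711 kN.
I_c = πr⁴/4 = π × 0.294⁴/4 = 0.00586785 m⁴.
Centre of pressure: y_p = y_c + I_c/(y_c·A) = 3.784 + 0.00586785/(3.784 × 0.271547) = 3.784 + 0.00571061 = 3.78971 m along the plane.
The resultant acts 0.294 + 0.00571061 = 0.299711 m (along the plate) below the hinge at the top edge, so the moment about the hinge is M = F × 0.299711 = 10.1711 × 0.299711 = 3.04839 kN·m.

M ≈ 3.048 kN·m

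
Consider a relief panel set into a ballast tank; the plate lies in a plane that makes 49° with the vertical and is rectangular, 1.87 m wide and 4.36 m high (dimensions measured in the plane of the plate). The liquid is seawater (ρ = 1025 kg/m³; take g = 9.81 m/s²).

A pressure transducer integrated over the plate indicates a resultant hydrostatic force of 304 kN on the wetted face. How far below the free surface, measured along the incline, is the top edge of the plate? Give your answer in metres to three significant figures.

γ = ρg = 1025 × 9.81 / 1000 = 10.05525 kN/m³.
A = 1.87 × 4.36 = 8.1532 m².
From F = γ·h_c·A, the centroid depth is h_c = 304/(10.05525 × 8.1532) = 3.70811 m.
The plate makes 49° with the vertical, i.e. θ = 90° − 49° = 41° to the horizontal. Measuring y along the incline from the free-surface line, vertical depth h = y·sinθ with sinθ = 0.656059.
Along the incline, y_c = h_c/sinθ = 3.70811/0.656059 = 5.6521 m.
The centroid lies 4.36/2 = 2.18 m below the top edge, so the top edge sits at y_top = 5.6521 − 2.18 = 3.4721 m along the incline.

y_top ≈ 3.47 m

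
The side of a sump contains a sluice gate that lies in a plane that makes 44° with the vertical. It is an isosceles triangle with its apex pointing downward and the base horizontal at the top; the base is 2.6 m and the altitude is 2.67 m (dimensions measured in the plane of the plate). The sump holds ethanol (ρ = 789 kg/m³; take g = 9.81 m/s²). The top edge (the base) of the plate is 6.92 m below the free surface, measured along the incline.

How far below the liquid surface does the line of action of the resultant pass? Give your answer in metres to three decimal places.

h_p = 5.655 m

γ = ρg = 789 × 9.81 / 1000 = 7.74009 kN/m³.
The plate makes 44° with the vertical, i.e. θ = 90° − 44° = 46° to the horizontal. Measuring y along the incline from the free-surface line, vertical depth h = y·sinθ with sinθ = 0.719340.
With the apex down, the centroid sits h/3 = 2.67/3 = 0.89 m below the base (the top edge), so y_c = 6.92 + 0.89 = 7.81 m and h_c = 7.81 × 0.719340 = 5.61805 m.
A = ½ × 2.6 × 2.67 = 3.471 m².
Resultant F = γ·h_c·A = 7.74009 × 5.61805 × 3.471 = 150.934 kN.
I_c = b·h³/36 = 2.6 × 2.67³/36 = 1.37469 m⁴.
Centre of pressure: y_p = y_c + I_c/(y_c·A) = 7.81 + 1.37469/(7.81 × 3.471) = 7.81 + 0.0507106 = 7.86071 m along the plane.
Vertically, h_p = y_p·sinθ = 7.86071 × 0.719340 = 5.65452 m.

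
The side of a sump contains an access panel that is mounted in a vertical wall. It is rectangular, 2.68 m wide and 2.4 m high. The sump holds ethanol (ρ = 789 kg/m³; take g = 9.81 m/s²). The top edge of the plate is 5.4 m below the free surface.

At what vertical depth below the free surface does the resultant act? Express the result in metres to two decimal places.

γ = ρg = 789 × 9.81 / 1000 = 7.74009 kN/m³.
The centroid lies 2.4/2 = 1.2 m below the top edge, so the centroid depth is h_c = 5.4 + 1.2 = 6.6 m.
A = 2.68 × 2.4 = 6.432 m².
Resultant F = γ·h_c·A = 7.74009 × 6.6 × 6.432 = 328.576 kN.
I_c = b·h³/12 = 2.68 × 2.4³/12 = 3.08736 m⁴.
Centre of pressure: y_p = y_c + I_c/(y_c·A) = 6.6 + 3.08736/(6.6 × 6.432) = 6.6 + 0.0727273 = 6.67273 m along the plane.

h_p = 6.67 m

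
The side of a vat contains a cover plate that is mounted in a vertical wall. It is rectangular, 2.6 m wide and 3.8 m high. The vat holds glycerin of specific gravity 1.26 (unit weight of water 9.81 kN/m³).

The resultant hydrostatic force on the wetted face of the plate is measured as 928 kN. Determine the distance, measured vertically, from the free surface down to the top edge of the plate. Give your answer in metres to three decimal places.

γ = 1.26 × 9.81 = 12.3606 kN/m³.
A = 2.6 × 3.8 = 9.88 m².
From F = γ·h_c·A, the centroid depth is h_c = 928/(12.3606 × 9.88) = 7.59891 m.
The centroid lies 3.8/2 = 1.9 m below the top edge, so the top edge sits at h_top = 7.59891 − 1.9 = 5.69891 m below the surface.

d_top ≈ 5.699 m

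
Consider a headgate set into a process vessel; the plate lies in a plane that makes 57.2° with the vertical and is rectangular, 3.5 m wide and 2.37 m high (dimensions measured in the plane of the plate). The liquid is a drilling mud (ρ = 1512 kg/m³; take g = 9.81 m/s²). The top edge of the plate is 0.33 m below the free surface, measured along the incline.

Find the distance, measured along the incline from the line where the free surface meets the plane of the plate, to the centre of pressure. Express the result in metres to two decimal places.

y_p = 1.82 m

γ = ρg = 1512 × 9.81 / 1000 = 14.83272 kN/m³.
The plate makes 57.2° with the vertical, i.e. θ = 90° − 57.2° = 32.8° to the horizontal. Measuring y along the incline from the free-surface line, vertical depth h = y·sinθ with sinθ = 0.541708.
The centroid lies 2.37/2 = 1.185 m below the top edge, so y_c = 0.33 + 1.185 = 1.515 m and h_c = 1.515 × 0.541708 = 0.820688 m.
A = 3.5 × 2.37 = 8.295 m².
Resultant F = γ·h_c·A = 14.83272 × 0.820688 × 8.295 = 100.975 kN.
I_c = b·h³/12 = 3.5 × 2.37³/12 = 3.88268 m⁴.
Centre of pressure: y_p = y_c + I_c/(y_c·A) = 1.515 + 3.88268/(1.515 × 8.295) = 1.515 + 0.30896 = 1.82396 m along the plane.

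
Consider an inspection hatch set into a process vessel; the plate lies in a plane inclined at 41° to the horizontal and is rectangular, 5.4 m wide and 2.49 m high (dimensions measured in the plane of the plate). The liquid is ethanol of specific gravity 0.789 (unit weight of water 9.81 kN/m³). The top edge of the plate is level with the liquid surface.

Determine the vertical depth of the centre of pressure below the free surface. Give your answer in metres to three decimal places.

γ = 0.789 × 9.81 = 7.74009 kN/m³.
Let θ = 41° be the plate's angle to the horizontal; measure y along the incline from where the plane meets the free surface. Vertical depth h = y·sinθ with sinθ = 0.656059.
The centroid lies 2.49/2 = 1.245 m below the top edge, so y_c = 1.245 m and h_c = 1.245 × 0.656059 = 0.816793 m.
A = 5.4 × 2.49 = 13.446 m².
Resultant F = γ·h_c·A = 7.74009 × 0.816793 × 13.446 = 85.0063 kN.
I_c = b·h³/12 = 5.4 × 2.49³/12 = 6.94721 m⁴.
Centre of pressure: y_p = y_c + I_c/(y_c·A) = 1.245 + 6.94721/(1.245 × 13.446) = 1.245 + 0.415 = 1.66 m along the plane.
Vertically, h_p = y_p·sinθ = 1.66 × 0.656059 = 1.08906 m.

h_p = 1.089 m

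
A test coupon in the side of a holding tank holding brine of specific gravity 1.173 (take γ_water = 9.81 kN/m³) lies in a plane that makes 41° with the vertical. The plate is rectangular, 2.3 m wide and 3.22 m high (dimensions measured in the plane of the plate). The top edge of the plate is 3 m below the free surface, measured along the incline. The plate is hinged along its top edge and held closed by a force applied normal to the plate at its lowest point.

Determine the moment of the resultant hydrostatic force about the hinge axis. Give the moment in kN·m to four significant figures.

M ≈ 532.9 kN·m

γ = 1.173 × 9.81 = 11.50713 kN/m³.
The plate makes 41° with the vertical, i.e. θ = 90° − 41° = 49° to the horizontal. Measuring y along the incline from the free-surface line, vertical depth h = y·sinθ with sinθ = 0.754710.
The centroid lies 3.22/2 = 1.61 m below the top edge, so y_c = 3 + 1.61 = 4.61 m and h_c = 4.61 × 0.754710 = 3.47921 m.
A = 2.3 × 3.22 = 7.406 m².
Resultant F = γ·h_c·A = 11.50713 × 3.47921 × 7.406 = 296.505 kN.
I_c = b·h³/12 = 2.3 × 3.22³/12 = 6.39903 m⁴.
Centre of pressure: y_p = y_c + I_c/(y_c·A) = 4.61 + 6.39903/(4.61 × 7.406) = 4.61 + 0.187426 = 4.79743 m along the plane.
The resultant acts 1.61 + 0.187426 = 1.79743 m (along the plate) below the hinge at the top edge, so the moment about the hinge is M = F × 1.79743 = 296.505 × 1.79743 = 532.947 kN·m.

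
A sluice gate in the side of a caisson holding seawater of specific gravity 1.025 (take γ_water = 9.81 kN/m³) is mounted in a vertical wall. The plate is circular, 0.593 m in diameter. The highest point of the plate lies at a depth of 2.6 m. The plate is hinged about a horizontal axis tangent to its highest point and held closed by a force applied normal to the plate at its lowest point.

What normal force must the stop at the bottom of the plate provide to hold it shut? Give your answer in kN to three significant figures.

P ≈ 4.12 kN

γ = 1.025 × 9.81 = 10.05525 kN/m³.
The centroid is at the centre, 0.2965 m below the top of the plate, so the centroid depth is h_c = 2.6 + 0.2965 = 2.8965 m.
A = π(0.2965)² = 0.276184 m².
Resultant F = γ·h_c·A = 10.05525 × 2.8965 × 0.276184 = 8.04387 kN.
I_c = πr⁴/4 = π × 0.2965⁴/4 = 0.00607 m⁴.
Centre of pressure: y_p = y_c + I_c/(y_c·A) = 2.8965 + 0.00607/(2.8965 × 0.276184) = 2.8965 + 0.00758781 = 2.90409 m along the plane.
The resultant acts 0.2965 + 0.00758781 = 0.304088 m (along the plate) below the hinge at the top edge, so the moment about the hinge is M = F × 0.304088 = 8.04387 × 0.304088 = 2.44604 kN·m.
A normal force at the bottom, 0.593 m from the hinge, must supply this moment: P = 2.44604/0.593 = 4.12486 kN.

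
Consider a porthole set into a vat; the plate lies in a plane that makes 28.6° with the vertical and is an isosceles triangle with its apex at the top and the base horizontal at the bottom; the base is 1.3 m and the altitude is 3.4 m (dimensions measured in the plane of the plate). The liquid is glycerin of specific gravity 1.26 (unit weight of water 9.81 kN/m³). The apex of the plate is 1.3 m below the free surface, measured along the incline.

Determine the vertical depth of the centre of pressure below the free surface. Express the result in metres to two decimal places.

h_p = 3.29 m

γ = 1.26 × 9.81 = 12.3606 kN/m³.
The plate makes 28.6° with the vertical, i.e. θ = 90° − 28.6° = 61.4° to the horizontal. Measuring y along the incline from the free-surface line, vertical depth h = y·sinθ with sinθ = 0.877983.
With the apex up, the centroid sits 2h/3 = 2 × 3.4/3 = 2.26667 m below the apex, so y_c = 1.3 + 2.26667 = 3.56667 m and h_c = 3.56667 × 0.877983 = 3.13148 m.
A = ½ × 1.3 × 3.4 = 2.21 m².
Resultant F = γ·h_c·A = 12.3606 × 3.13148 × 2.21 = 85.5424 kN.
I_c = b·h³/36 = 1.3 × 3.4³/36 = 1.41931 m⁴.
Centre of pressure: y_p = y_c + I_c/(y_c·A) = 3.56667 + 1.41931/(3.56667 × 2.21) = 3.56667 + 0.180062 = 3.74673 m along the plane.
Vertically, h_p = y_p·sinθ = 3.74673 × 0.877983 = 3.28957 m.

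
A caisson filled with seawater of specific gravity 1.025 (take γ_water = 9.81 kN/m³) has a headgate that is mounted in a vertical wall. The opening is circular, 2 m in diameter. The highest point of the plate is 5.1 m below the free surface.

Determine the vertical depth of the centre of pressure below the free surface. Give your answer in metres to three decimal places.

γ = 1.025 × 9.81 = 10.05525 kN/m³.
The centroid is at the centre, 1 m below the top of the plate, so the centroid depth is h_c = 5.1 + 1 = 6.1 m.
A = π(1)² = 3.14159 m².
Resultant F = γ·h_c·A = 10.05525 × 6.1 × 3.14159 = 192.696 kN.
I_c = πr⁴/4 = π × 1⁴/4 = 0.785398 m⁴.
Centre of pressure: y_p = y_c + I_c/(y_c·A) = 6.1 + 0.785398/(6.1 × 3.14159) = 6.1 + 0.0409836 = 6.14098 m along the plane.

h_p = 6.141 m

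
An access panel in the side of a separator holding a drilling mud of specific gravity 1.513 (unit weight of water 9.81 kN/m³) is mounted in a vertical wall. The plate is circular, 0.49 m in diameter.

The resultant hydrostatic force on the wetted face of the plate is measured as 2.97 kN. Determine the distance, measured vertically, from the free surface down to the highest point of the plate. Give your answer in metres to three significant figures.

γ = 1.513 × 9.81 = 14.84253 kN/m³.
A = π(0.245)² = 0.188574 m².
From F = γ·h_c·A, the centroid depth is h_c = 2.97/(14.84253 × 0.188574) = 1.06113 m.
The centroid is at the centre, 0.245 m below the top of the plate, so the highest point sits at h_top = 1.06113 − 0.245 = 0.81613 m below the surface.

d_top ≈ 0.816 m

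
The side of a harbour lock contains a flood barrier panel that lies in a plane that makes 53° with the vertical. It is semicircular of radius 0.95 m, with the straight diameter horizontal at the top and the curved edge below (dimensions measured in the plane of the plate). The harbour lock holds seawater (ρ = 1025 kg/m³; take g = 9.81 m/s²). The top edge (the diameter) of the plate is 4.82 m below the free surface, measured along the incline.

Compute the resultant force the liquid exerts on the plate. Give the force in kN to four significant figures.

F ≈ 44.81 kN

γ = ρg = 1025 × 9.81 / 1000 = 10.05525 kN/m³.
The plate makes 53° with the vertical, i.e. θ = 90° − 53° = 37° to the horizontal. Measuring y along the incline from the free-surface line, vertical depth h = y·sinθ with sinθ = 0.601815.
The centroid of a semicircle lies 4r/(3π) = 0.403193 m from the diameter, here below the top edge, so y_c = 4.82 + 0.403193 = 5.22319 m and h_c = 5.22319 × 0.601815 = 3.14339 m.
A = πr²/2 = π × 0.95²/2 = 1.41764 m².
Resultant F = γ·h_c·A = 10.05525 × 3.14339 × 1.41764 = 44.8082 kN.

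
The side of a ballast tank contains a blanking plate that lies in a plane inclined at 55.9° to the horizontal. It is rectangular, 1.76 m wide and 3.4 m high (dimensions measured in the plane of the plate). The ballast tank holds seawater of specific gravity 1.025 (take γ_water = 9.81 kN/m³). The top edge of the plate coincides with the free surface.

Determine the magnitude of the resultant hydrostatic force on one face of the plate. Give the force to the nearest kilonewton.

F ≈ 85 kN

γ = 1.025 × 9.81 = 10.05525 kN/m³.
Let θ = 55.9° be the plate's angle to the horizontal; measure y along the incline from where the plane meets the free surface. Vertical depth h = y·sinθ with sinθ = 0.828060.
The centroid lies 3.4/2 = 1.7 m below the top edge, so y_c = 1.7 m and h_c = 1.7 × 0.828060 = 1.4077 m.
A = 1.76 × 3.4 = 5.984 m².
Resultant F = γ·h_c·A = 10.05525 × 1.4077 × 5.984 = 84.7022 kN.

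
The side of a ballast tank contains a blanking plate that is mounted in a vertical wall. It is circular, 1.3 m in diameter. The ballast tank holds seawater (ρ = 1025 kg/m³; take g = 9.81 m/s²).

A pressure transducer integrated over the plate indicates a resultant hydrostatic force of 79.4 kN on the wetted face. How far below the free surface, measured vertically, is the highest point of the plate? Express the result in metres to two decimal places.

γ = ρg = 1025 × 9.81 / 1000 = 10.05525 kN/m³.
A = π(0.65)² = 1.32732 m².
From F = γ·h_c·A, the centroid depth is h_c = 79.4/(10.05525 × 1.32732) = 5.94911 m.
The centroid is at the centre, 0.65 m below the top of the plate, so the highest point sits at h_top = 5.94911 − 0.65 = 5.29911 m below the surface.

d_top ≈ 5.30 m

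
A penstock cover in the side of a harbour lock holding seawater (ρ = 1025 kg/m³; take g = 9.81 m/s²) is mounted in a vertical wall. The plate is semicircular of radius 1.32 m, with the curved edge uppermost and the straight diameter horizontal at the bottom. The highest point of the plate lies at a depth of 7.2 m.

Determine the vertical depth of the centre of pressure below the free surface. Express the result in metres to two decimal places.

h_p = 7.98 m

γ = ρg = 1025 × 9.81 / 1000 = 10.05525 kN/m³.
The centroid lies 4r/(3π) = 0.560225 m above the diameter, so r − 4r/(3π) = 1.32 − 0.560225 = 0.759775 m below the topmost point, so the centroid depth is h_c = 7.2 + 0.759775 = 7.95978 m.
A = πr²/2 = π × 1.32²/2 = 2.73696 m².
Resultant F = γ·h_c·A = 10.05525 × 7.95978 × 2.73696 = 219.06 kN.
I_c = (π/8 − 8/(9π))·r⁴ = 0.109757 × 1.32⁴ = 0.333218 m⁴.
Centre of pressure: y_p = y_c + I_c/(y_c·A) = 7.95978 + 0.333218/(7.95978 × 2.73696) = 7.95978 + 0.0152953 = 7.97508 m along the plane.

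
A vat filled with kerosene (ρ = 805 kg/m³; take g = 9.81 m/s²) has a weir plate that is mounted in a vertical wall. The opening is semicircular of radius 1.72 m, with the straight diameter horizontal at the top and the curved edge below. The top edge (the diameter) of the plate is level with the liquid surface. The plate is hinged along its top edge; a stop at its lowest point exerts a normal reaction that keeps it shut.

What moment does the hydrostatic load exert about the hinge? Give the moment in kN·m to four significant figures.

γ = ρg = 805 × 9.81 / 1000 = 7.89705 kN/m³.
The centroid of a semicircle lies 4r/(3π) = 0.729991 m from the diameter, here below the top edge, so the centroid depth is h_c = 0.729991 m.
A = πr²/2 = π × 1.72²/2 = 4.64704 m².
Resultant F = γ·h_c·A = 7.89705 × 0.729991 × 4.64704 = 26.7891 kN.
I_c = (π/8 − 8/(9π))·r⁴ = 0.109757 × 1.72⁴ = 0.960608 m⁴.
Centre of pressure: y_p = y_c + I_c/(y_c·A) = 0.729991 + 0.960608/(0.729991 × 4.64704) = 0.729991 + 0.283173 = 1.01316 m along the plane.
The resultant acts 0.729991 + 0.283173 = 1.01316 m (along the plate) below the hinge at the top edge, so the moment about the hinge is M = F × 1.01316 = 26.7891 × 1.01316 = 27.1416 kN·m.

M ≈ 27.14 kN·m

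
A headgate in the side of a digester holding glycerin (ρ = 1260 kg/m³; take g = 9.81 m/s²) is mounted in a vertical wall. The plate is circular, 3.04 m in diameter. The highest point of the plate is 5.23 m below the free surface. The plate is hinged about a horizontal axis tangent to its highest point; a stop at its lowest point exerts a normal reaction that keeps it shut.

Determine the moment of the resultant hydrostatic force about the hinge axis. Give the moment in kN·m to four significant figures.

M ≈ 972.3 kN·m

γ = ρg = 1260 × 9.81 / 1000 = 12.3606 kN/m³.
The centroid is at the centre, 1.52 m below the top of the plate, so the centroid depth is h_c = 5.23 + 1.52 = 6.75 m.
A = π(1.52)² = 7.25834 m².
Resultant F = γ·h_c·A = 12.3606 × 6.75 × 7.25834 = 605.593 kN.
I_c = πr⁴/4 = π × 1.52⁴/4 = 4.19241 m⁴.
Centre of pressure: y_p = y_c + I_c/(y_c·A) = 6.75 + 4.19241/(6.75 × 7.25834) = 6.75 + 0.0855702 = 6.83557 m along the plane.
The resultant acts 1.52 + 0.0855702 = 1.60557 m (along the plate) below the hinge at the top edge, so the moment about the hinge is M = F × 1.60557 = 605.593 × 1.60557 = 972.322 kN·m.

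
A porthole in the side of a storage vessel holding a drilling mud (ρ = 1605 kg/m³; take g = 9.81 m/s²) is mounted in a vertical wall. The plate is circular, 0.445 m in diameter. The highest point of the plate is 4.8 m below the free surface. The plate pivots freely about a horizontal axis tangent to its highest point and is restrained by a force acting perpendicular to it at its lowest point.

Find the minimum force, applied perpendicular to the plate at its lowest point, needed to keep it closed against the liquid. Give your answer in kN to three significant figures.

P ≈ 6.22 kN

γ = ρg = 1605 × 9.81 / 1000 = 15.74505 kN/m³.
The centroid is at the centre, 0.2225 m below the top of the plate, so the centroid depth is h_c = 4.8 + 0.2225 = 5.0225 m.
A = π(0.2225)² = 0.155528 m².
Resultant F = γ·h_c·A = 15.74505 × 5.0225 × 0.155528 = 12.2991 kN.
I_c = πr⁴/4 = π × 0.2225⁴/4 = 0.00192491 m⁴.
Centre of pressure: y_p = y_c + I_c/(y_c·A) = 5.0225 + 0.00192491/(5.0225 × 0.155528) = 5.0225 + 0.00246423 = 5.02496 m along the plane.
The resultant acts 0.2225 + 0.00246423 = 0.224964 m (along the plate) below the hinge at the top edge, so the moment about the hinge is M = F × 0.224964 = 12.2991 × 0.224964 = 2.76685 kN·m.
A normal force at the bottom, 0.445 m from the hinge, must supply this moment: P = 2.76685/0.445 = 6.21764 kN.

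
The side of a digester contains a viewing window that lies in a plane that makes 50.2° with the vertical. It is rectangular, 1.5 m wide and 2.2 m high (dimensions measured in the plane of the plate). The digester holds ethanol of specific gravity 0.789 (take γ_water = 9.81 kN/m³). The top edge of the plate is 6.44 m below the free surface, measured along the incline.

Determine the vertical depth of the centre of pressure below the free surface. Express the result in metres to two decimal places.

h_p = 4.86 m

γ = 0.789 × 9.81 = 7.74009 kN/m³.
The plate makes 50.2° with the vertical, i.e. θ = 90° − 50.2° = 39.8° to the horizontal. Measuring y along the incline from the free-surface line, vertical depth h = y·sinθ with sinθ = 0.640110.
The centroid lies 2.2/2 = 1.1 m below the top edge, so y_c = 6.44 + 1.1 = 7.54 m and h_c = 7.54 × 0.640110 = 4.82643 m.
A = 1.5 × 2.2 = 3.3 m².
Resultant F = γ·h_c·A = 7.74009 × 4.82643 × 3.3 = 123.278 kN.
I_c = b·h³/12 = 1.5 × 2.2³/12 = 1.331 m⁴.
Centre of pressure: y_p = y_c + I_c/(y_c·A) = 7.54 + 1.331/(7.54 × 3.3) = 7.54 + 0.0534925 = 7.59349 m along the plane.
Vertically, h_p = y_p·sinθ = 7.59349 × 0.640110 = 4.86067 m.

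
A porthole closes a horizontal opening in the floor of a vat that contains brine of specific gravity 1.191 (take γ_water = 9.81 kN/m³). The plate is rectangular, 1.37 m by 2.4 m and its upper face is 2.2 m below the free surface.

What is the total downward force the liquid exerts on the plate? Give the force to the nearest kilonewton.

F ≈ 85 kN

γ = 1.191 × 9.81 = 11.68371 kN/m³.
The plate is horizontal, so pressure is uniform at p = γ·h = 11.68371 × 2.2 = 25.7042 kN/m².
A = 1.37 × 2.4 = 3.288 m².
F = p·A = 25.7042 × 3.288 = 84.5154 kN.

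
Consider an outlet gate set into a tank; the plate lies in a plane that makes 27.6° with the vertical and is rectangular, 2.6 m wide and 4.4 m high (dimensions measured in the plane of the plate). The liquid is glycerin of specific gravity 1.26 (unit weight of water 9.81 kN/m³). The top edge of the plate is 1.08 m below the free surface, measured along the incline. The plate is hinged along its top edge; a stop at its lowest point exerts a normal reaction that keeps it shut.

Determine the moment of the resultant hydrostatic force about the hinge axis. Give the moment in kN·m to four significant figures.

M ≈ 1106 kN·m

γ = 1.26 × 9.81 = 12.3606 kN/m³.
The plate makes 27.6° with the vertical, i.e. θ = 90° − 27.6° = 62.4° to the horizontal. Measuring y along the incline from the free-surface line, vertical depth h = y·sinθ with sinθ = 0.886204.
The centroid lies 4.4/2 = 2.2 m below the top edge, so y_c = 1.08 + 2.2 = 3.28 m and h_c = 3.28 × 0.886204 = 2.90675 m.
A = 2.6 × 4.4 = 11.44 m².
Resultant F = γ·h_c·A = 12.3606 × 2.90675 × 11.44 = 411.03 kN.
I_c = b·h³/12 = 2.6 × 4.4³/12 = 18.4565 m⁴.
Centre of pressure: y_p = y_c + I_c/(y_c·A) = 3.28 + 18.4565/(3.28 × 11.44) = 3.28 + 0.491869 = 3.77187 m along the plane.
The resultant acts 2.2 + 0.491869 = 2.69187 m (along the plate) below the hinge at the top edge, so the moment about the hinge is M = F × 2.69187 = 411.03 × 2.69187 = 1106.44 kN·m.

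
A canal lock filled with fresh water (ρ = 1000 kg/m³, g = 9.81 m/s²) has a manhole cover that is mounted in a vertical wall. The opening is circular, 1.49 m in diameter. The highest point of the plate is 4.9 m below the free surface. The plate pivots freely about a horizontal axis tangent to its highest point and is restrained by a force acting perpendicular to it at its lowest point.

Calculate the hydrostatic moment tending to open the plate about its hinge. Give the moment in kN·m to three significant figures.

γ = ρg = 1000 × 9.81 = 9810 N/m³ = 9.81 kN/m³.
The centroid is at the centre, 0.745 m below the top of the plate, so the centroid depth is h_c = 4.9 + 0.745 = 5.645 m.
A = π(0.745)² = 1.74366 m².
Resultant F = γ·h_c·A = 9.81 × 5.645 × 1.74366 = 96.5594 kN.
I_c = πr⁴/4 = π × 0.745⁴/4 = 0.241944 m⁴.
Centre of pressure: y_p = y_c + I_c/(y_c·A) = 5.645 + 0.241944/(5.645 × 1.74366) = 5.645 + 0.0245804 = 5.66958 m along the plane.
The resultant acts 0.745 + 0.0245804 = 0.76958 m (along the plate) below the hinge at the top edge, so the moment about the hinge is M = F × 0.76958 = 96.5594 × 0.76958 = 74.3102 kN·m.

M ≈ 74.3 kN·m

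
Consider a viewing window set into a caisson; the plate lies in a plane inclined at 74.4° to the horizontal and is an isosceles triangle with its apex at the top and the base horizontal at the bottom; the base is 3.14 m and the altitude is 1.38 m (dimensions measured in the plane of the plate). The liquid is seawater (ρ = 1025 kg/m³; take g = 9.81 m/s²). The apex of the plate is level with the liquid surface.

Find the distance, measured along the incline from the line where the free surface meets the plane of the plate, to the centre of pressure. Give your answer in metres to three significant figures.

γ = ρg = 1025 × 9.81 / 1000 = 10.05525 kN/m³.
Let θ = 74.4° be the plate's angle to the horizontal; measure y along the incline from where the plane meets the free surface. Vertical depth h = y·sinθ with sinθ = 0.963163.
With the apex up, the centroid sits 2h/3 = 2 × 1.38/3 = 0.92 m below the apex, so y_c = 0.92 m and h_c = 0.92 × 0.963163 = 0.88611 m.
A = ½ × 3.14 × 1.38 = 2.1666 m².
Resultant F = γ·h_c·A = 10.05525 × 0.88611 × 2.1666 = 19.3045 kN.
I_c = b·h³/36 = 3.14 × 1.38³/36 = 0.229226 m⁴.
Centre of pressure: y_p = y_c + I_c/(y_c·A) = 0.92 + 0.229226/(0.92 × 2.1666) = 0.92 + 0.115 = 1.035 m along the plane.

y_p = 1.04 m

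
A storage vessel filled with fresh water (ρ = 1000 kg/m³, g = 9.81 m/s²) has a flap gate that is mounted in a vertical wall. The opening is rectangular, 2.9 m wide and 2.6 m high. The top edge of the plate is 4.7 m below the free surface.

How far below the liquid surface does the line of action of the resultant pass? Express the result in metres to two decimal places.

γ = ρg = 1000 × 9.81 = 9810 N/m³ = 9.81 kN/m³.
The centroid lies 2.6/2 = 1.3 m below the top edge, so the centroid depth is h_c = 4.7 + 1.3 = 6 m.
A = 2.9 × 2.6 = 7.54 m².
Resultant F = γ·h_c·A = 9.81 × 6 × 7.54 = 443.804 kN.
I_c = b·h³/12 = 2.9 × 2.6³/12 = 4.24753 m⁴.
Centre of pressure: y_p = y_c + I_c/(y_c·A) = 6 + 4.24753/(6 × 7.54) = 6 + 0.0938888 = 6.09389 m along the plane.

h_p = 6.09 m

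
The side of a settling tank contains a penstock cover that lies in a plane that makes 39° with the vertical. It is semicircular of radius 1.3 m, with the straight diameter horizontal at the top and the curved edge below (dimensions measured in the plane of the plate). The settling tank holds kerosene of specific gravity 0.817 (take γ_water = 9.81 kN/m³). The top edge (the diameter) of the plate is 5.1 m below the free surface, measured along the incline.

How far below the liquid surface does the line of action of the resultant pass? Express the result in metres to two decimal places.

h_p = 4.41 m

γ = 0.817 × 9.81 = 8.01477 kN/m³.
The plate makes 39° with the vertical, i.e. θ = 90° − 39° = 51° to the horizontal. Measuring y along the incline from the free-surface line, vertical depth h = y·sinθ with sinθ = 0.777146.
The centroid of a semicircle lies 4r/(3π) = 0.551737 m from the diameter, here below the top edge, so y_c = 5.1 + 0.551737 = 5.65174 m and h_c = 5.65174 × 0.777146 = 4.39223 m.
A = πr²/2 = π × 1.3²/2 = 2.65465 m².
Resultant F = γ·h_c·A = 8.01477 × 4.39223 × 2.65465 = 93.4509 kN.
I_c = (π/8 − 8/(9π))·r⁴ = 0.109757 × 1.3⁴ = 0.313477 m⁴.
Centre of pressure: y_p = y_c + I_c/(y_c·A) = 5.65174 + 0.313477/(5.65174 × 2.65465) = 5.65174 + 0.0208937 = 5.67263 m along the plane.
Vertically, h_p = y_p·sinθ = 5.67263 × 0.777146 = 4.40846 m.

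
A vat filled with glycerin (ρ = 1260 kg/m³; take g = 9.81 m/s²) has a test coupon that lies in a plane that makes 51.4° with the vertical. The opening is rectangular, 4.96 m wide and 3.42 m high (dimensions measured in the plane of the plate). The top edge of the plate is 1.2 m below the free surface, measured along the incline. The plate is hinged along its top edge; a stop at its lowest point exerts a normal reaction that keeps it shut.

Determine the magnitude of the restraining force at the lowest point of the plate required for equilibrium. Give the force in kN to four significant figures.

γ = ρg = 1260 × 9.81 / 1000 = 12.3606 kN/m³.
The plate makes 51.4° with the vertical, i.e. θ = 90° − 51.4° = 38.6° to the horizontal. Measuring y along the incline from the free-surface line, vertical depth h = y·sinθ with sinθ = 0.623880.
The centroid lies 3.42/2 = 1.71 m below the top edge, so y_c = 1.2 + 1.71 = 2.91 m and h_c = 2.91 × 0.623880 = 1.81549 m.
A = 4.96 × 3.42 = 16.9632 m².
Resultant F = γ·h_c·A = 12.3606 × 1.81549 × 16.9632 = 380.663 kN.
I_c = b·h³/12 = 4.96 × 3.42³/12 = 16.534 m⁴.
Centre of pressure: y_p = y_c + I_c/(y_c·A) = 2.91 + 16.534/(2.91 × 16.9632) = 2.91 + 0.334948 = 3.24495 m along the plane.
The resultant acts 1.71 + 0.334948 = 2.04495 m (along the plate) below the hinge at the top edge, so the moment about the hinge is M = F × 2.04495 = 380.663 × 2.04495 = 778.437 kN·m.
A normal force at the bottom, 3.42 m from the hinge, must supply this moment: P = 778.437/3.42 = 227.613 kN.

P ≈ 227.6 kN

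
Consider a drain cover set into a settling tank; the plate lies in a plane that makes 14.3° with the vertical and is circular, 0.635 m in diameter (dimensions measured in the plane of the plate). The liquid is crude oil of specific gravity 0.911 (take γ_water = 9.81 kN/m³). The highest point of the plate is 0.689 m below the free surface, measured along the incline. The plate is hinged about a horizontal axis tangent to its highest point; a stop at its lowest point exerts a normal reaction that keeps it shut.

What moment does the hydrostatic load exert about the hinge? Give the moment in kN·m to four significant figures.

M ≈ 0.9455 kN·m

γ = 0.911 × 9.81 = 8.93691 kN/m³.
The plate makes 14.3° with the vertical, i.e. θ = 90° − 14.3° = 75.7° to the horizontal. Measuring y along the incline from the free-surface line, vertical depth h = y·sinθ with sinθ = 0.969016.
The centroid is at the centre, 0.3175 m below the top of the plate, so y_c = 0.689 + 0.3175 = 1.0065 m and h_c = 1.0065 × 0.969016 = 0.975315 m.
A = π(0.3175)² = 0.316692 m².
Resultant F = γ·h_c·A = 8.93691 × 0.975315 × 0.316692 = 2.76038 kN.
I_c = πr⁴/4 = π × 0.3175⁴/4 = 0.00798114 m⁴.
Centre of pressure: y_p = y_c + I_c/(y_c·A) = 1.0065 + 0.00798114/(1.0065 × 0.316692) = 1.0065 + 0.0250388 = 1.03154 m along the plane.
The resultant acts 0.3175 + 0.0250388 = 0.342539 m (along the plate) below the hinge at the top edge, so the moment about the hinge is M = F × 0.342539 = 2.76038 × 0.342539 = 0.945538 kN·m.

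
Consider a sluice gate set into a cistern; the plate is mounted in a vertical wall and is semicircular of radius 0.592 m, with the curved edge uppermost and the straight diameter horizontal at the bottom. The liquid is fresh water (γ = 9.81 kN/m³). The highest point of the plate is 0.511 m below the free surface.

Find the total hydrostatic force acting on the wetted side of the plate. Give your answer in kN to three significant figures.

γ = 9.81 kN/m³.
The centroid lies 4r/(3π) = 0.251253 m above the diameter, so r − 4r/(3π) = 0.592 − 0.251253 = 0.340747 m below the topmost point, so the centroid depth is h_c = 0.511 + 0.340747 = 0.851747 m.
A = πr²/2 = π × 0.592²/2 = 0.550508 m².
Resultant F = γ·h_c·A = 9.81 × 0.851747 × 0.550508 = 4.59985 kN.

F ≈ 4.60 kN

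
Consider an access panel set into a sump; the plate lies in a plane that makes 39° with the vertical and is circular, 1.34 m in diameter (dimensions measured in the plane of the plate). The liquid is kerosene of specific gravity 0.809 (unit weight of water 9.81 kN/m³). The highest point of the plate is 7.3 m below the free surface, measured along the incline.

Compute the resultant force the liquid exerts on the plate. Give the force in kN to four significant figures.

γ = 0.809 × 9.81 = 7.93629 kN/m³.
The plate makes 39° with the vertical, i.e. θ = 90° − 39° = 51° to the horizontal. Measuring y along the incline from the free-surface line, vertical depth h = y·sinθ with sinθ = 0.777146.
The centroid is at the centre, 0.67 m below the top of the plate, so y_c = 7.3 + 0.67 = 7.97 m and h_c = 7.97 × 0.777146 = 6.19385 m.
A = π(0.67)² = 1.41026 m².
Resultant F = γ·h_c·A = 7.93629 × 6.19385 × 1.41026 = 69.323 kN.

F ≈ 69.32 kN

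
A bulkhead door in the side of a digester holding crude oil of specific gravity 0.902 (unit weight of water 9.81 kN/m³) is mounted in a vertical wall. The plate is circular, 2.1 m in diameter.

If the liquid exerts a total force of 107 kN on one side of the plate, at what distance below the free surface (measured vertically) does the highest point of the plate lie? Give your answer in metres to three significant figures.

d_top ≈ 2.44 m

γ = 0.902 × 9.81 = 8.84862 kN/m³.
A = π(1.05)² = 3.46361 m².
From F = γ·h_c·A, the centroid depth is h_c = 107/(8.84862 × 3.46361) = 3.49124 m.
The centroid is at the centre, 1.05 m below the top of the plate, so the highest point sits at h_top = 3.49124 − 1.05 = 2.44124 m below the surface.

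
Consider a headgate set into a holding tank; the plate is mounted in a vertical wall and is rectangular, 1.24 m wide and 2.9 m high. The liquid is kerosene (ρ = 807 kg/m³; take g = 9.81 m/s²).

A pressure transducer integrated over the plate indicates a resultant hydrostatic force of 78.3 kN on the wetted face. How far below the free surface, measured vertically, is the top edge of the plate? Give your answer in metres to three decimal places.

d_top ≈ 1.300 m

γ = ρg = 807 × 9.81 / 1000 = 7.91667 kN/m³.
A = 1.24 × 2.9 = 3.596 m².
From F = γ·h_c·A, the centroid depth is h_c = 78.3/(7.91667 × 3.596) = 2.75042 m.
The centroid lies 2.9/2 = 1.45 m below the top edge, so the top edge sits at h_top = 2.75042 − 1.45 = 1.30042 m below the surface.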